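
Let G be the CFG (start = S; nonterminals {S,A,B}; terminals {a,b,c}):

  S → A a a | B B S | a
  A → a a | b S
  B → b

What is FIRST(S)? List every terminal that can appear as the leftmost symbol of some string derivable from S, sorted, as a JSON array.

FIRST iteration:
[1]
  A via A→a a: +{a}
  A via A→b S: +{b}
  B via B→b: +{b}
  S via S→A a a: +{a,b}
  FIRST[S]={a,b}  FIRST[A]={a,b}  FIRST[B]={b}
[2] (stable)
  FIRST[S]={a,b}  FIRST[A]={a,b}  FIRST[B]={b}

FIRST(S) = ["a", "b"]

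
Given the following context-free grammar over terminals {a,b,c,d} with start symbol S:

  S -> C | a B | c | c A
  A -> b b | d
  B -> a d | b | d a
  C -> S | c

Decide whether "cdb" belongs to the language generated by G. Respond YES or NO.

Convert to CNF:
  S -> T1 B | T3 A | c
  A -> T0 T0 | d
  B -> T1 T2 | T2 T1 | b
  C -> T1 B | T3 A | c
  T0 -> b
  T1 -> a
  T2 -> d
  T3 -> c

CYK fill:
  cell(0,0) c: {C,S,T3}  orig:{C,S}
  cell(1,1) d: {A,T2}  orig:{A}
  cell(2,2) b: {B,T0}  orig:{B}
  cell(0,1) cd: {C,S}
  cell(1,2) db: ∅
  cell(0,2) cdb: ∅

S ∉ T[0,2] ⇒ NO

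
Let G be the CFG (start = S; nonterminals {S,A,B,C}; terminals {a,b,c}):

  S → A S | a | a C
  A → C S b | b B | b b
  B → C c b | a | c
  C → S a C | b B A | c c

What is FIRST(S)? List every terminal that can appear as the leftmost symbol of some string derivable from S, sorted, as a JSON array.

FIRST sets, iterate to fixpoint:
iter 1:
  A via A→b B: +{b}
  B via B→a: +{a}
  B via B→c: +{c}
  C via C→b B A: +{b}
  C via C→c c: +{c}
  S via S→A S: +{b}
  S via S→a: +{a}
  FIRST(S)={a,b}  FIRST(A)={b}  FIRST(B)={a,c}  FIRST(C)={b,c}
iter 2:
  A via A→C S b: +{c}
  B via B→C c b: +{b}
  C via C→S a C: +{a}
  S via S→A S: +{c}
  FIRST(S)={a,b,c}  FIRST(A)={b,c}  FIRST(B)={a,b,c}  FIRST(C)={a,b,c}
iter 3:
  A via A→C S b: +{a}
  FIRST(S)={a,b,c}  FIRST(A)={a,b,c}  FIRST(B)={a,b,c}  FIRST(C)={a,b,c}
iter 4: (no change)
  FIRST(S)={a,b,c}  FIRST(A)={a,b,c}  FIRST(B)={a,b,c}  FIRST(C)={a,b,c}

FIRST(S) = ["a", "b", "c"]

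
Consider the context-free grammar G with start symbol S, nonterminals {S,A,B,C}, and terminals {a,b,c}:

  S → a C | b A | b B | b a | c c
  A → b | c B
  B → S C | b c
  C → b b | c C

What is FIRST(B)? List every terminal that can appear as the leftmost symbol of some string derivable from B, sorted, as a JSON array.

FIRST iteration:
iter 1:
  A via A→b: +{b}
  A via A→c B: +{c}
  B via B→b c: +{b}
  C via C→b b: +{b}
  C via C→c C: +{c}
  S via S→a C: +{a}
  S via S→b A: +{b}
  S via S→c c: +{c}
  FIRST[S]={a,b,c}  FIRST[A]={b,c}  FIRST[B]={b}  FIRST[C]={b,c}
iter 2:
  B via B→S C: +{a,c}
  FIRST[S]={a,b,c}  FIRST[A]={b,c}  FIRST[B]={a,b,c}  FIRST[C]={b,c}
iter 3: (no change)
  FIRST[S]={a,b,c}  FIRST[A]={b,c}  FIRST[B]={a,b,c}  FIRST[C]={b,c}

FIRST(B) = ["a", "b", "c"]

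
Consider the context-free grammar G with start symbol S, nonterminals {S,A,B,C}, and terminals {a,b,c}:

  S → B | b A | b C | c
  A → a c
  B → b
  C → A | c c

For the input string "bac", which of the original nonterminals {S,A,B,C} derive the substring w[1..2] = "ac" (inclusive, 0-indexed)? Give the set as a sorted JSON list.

CNF form of G:
  S -> T2 A | T2 C | b | c
  A -> T0 T1
  B -> b
  C -> T0 T1 | T1 T1
  T0 -> a
  T1 -> c
  T2 -> b

CYK table (by increasing span) (cells [i..j] with 1 ≤ i ≤ j ≤ 2 only):
  T[1,1] 'a' = {T0}  orig:{}
  T[2,2] 'c' = {S,T1}  orig:{S}
  T[1,2] 'ac' = {A,C}

Original NTs in T[1,2] deriving "ac": ["A", "C"]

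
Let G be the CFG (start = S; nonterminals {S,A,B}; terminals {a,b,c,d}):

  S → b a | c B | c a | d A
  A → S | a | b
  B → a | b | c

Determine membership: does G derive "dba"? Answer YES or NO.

Convert to CNF:
  S -> T0 T1 | T2 B | T2 T1 | T3 A
  A -> T0 T1 | T2 B | T2 T1 | T3 A | a | b
  B -> a | b | c
  T0 -> b
  T1 -> a
  T2 -> c
  T3 -> d

CYK table (by increasing span):
  T[0,0] 'd' = {T3}  orig:{}
  T[1,1] 'b' = {A,B,T0}  orig:{A,B}
  T[2,2] 'a' = {A,B,T1}  orig:{A,B}
  T[0,1] 'db' = {A,S}
  T[1,2] 'ba' = {A,S}
  T[0,2] 'dba' = {A,S}

S ∈ T[0,2] ⇒ YES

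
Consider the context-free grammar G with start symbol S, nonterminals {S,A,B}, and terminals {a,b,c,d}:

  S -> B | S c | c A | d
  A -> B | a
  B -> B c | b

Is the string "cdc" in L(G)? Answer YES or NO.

Convert to CNF:
  S -> B T0 | S T0 | T0 A | b | d
  A -> B T0 | a | b
  B -> B T0 | b
  T0 -> c

CYK fill:
  T[0,0] 'c' = {T0}  orig:{}
  T[1,1] 'd' = {S}
  T[2,2] 'c' = {T0}  orig:{}
  T[0,1] 'cd' = ∅
  T[1,2] 'dc' = {S}
  T[0,2] 'cdc' = ∅

S ∉ T[0,2] ⇒ NO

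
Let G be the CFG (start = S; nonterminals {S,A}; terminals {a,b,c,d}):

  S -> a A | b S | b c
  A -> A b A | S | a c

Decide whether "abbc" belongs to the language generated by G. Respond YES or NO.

Convert to CNF:
  S -> T0 S | T0 T2 | T1 A
  A -> A X3 | T0 S | T0 T2 | T1 A | T1 T2
  T0 -> b
  T1 -> a
  T2 -> c
  X3 -> T0 A

Fill CYK table bottom-up:
  T[0,0] 'a' = {T1}  orig:{}
  T[1,1] 'b' = {T0}  orig:{}
  T[2,2] 'b' = {T0}  orig:{}
  T[3,3] 'c' = {T2}  orig:{}
  T[0,1] 'ab' = ∅
  T[1,2] 'bb' = ∅
  T[2,3] 'bc' = {A,S}
  T[0,2] 'abb' = ∅
  T[1,3] 'bbc' = {A,S,X3}  orig:{A,S}
  T[0,3] 'abbc' = {A,S}

S ∈ T[0,3] ⇒ YES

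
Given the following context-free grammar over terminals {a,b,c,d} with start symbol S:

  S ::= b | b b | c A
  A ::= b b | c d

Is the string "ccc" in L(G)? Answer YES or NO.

CNF form of G:
  S -> T0 T0 | T1 A | b
  A -> T0 T0 | T1 T2
  T0 -> b
  T1 -> c
  T2 -> d

CYK fill:
  cell(0,0) c: {T1}  orig:{}
  cell(1,1) c: {T1}  orig:{}
  cell(2,2) c: {T1}  orig:{}
  cell(0,1) cc: ∅
  cell(1,2) cc: ∅
  cell(0,2) ccc: ∅

S ∉ T[0,2] ⇒ NO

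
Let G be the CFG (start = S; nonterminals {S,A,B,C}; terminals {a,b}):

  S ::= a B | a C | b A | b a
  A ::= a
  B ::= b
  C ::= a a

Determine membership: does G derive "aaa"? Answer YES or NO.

Convert to CNF:
  S -> T0 B | T0 C | T1 A | T1 T0
  A -> a
  B -> b
  C -> T0 T0
  T0 -> a
  T1 -> b

CYK fill:
  T[0,0] 'a' = {A,T0}  orig:{A}
  T[1,1] 'a' = {A,T0}  orig:{A}
  T[2,2] 'a' = {A,T0}  orig:{A}
  T[0,1] 'aa' = {C}
  T[1,2] 'aa' = {C}
  T[0,2] 'aaa' = {S}

S ∈ T[0,2] ⇒ YES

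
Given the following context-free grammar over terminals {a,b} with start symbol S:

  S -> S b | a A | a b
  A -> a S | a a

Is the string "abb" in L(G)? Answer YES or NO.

CNF form of G:
  S -> S T1 | T0 A | T0 T1
  A -> T0 S | T0 T0
  T0 -> a
  T1 -> b

CYK table (by increasing span):
  cell(0,0) a: {T0}  orig:{}
  cell(1,1) b: {T1}  orig:{}
  cell(2,2) b: {T1}  orig:{}
  cell(0,1) ab: {S}
  cell(1,2) bb: ∅
  cell(0,2) abb: {S}

S ∈ T[0,2] ⇒ YES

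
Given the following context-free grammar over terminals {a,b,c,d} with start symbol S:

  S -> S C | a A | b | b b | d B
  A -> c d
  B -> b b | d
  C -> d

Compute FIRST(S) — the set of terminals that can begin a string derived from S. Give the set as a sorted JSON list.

FIRST sets, iterate to fixpoint:
pass 1:
  A via A→c d: +{c}
  B via B→b b: +{b}
  B via B→d: +{d}
  C via C→d: +{d}
  S via S→a A: +{a}
  S via S→b: +{b}
  S via S→d B: +{d}
  FIRST[S]={a,b,d}  FIRST[A]={c}  FIRST[B]={b,d}  FIRST[C]={d}
pass 2: (no change)
  FIRST[S]={a,b,d}  FIRST[A]={c}  FIRST[B]={b,d}  FIRST[C]={d}

FIRST(S) = ["a", "b", "d"]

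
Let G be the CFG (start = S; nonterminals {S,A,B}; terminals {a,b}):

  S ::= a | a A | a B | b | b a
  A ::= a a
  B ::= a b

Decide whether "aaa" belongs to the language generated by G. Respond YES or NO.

CNF form of G:
  S -> T0 A | T0 B | T1 T0 | a | b
  A -> T0 T0
  B -> T0 T1
  T0 -> a
  T1 -> b

CYK fill:
  cell(0,0) a: {S,T0}  orig:{S}
  cell(1,1) a: {S,T0}  orig:{S}
  cell(2,2) a: {S,T0}  orig:{S}
  cell(0,1) aa: {A}
  cell(1,2) aa: {A}
  cell(0,2) aaa: {S}

S ∈ T[0,2] ⇒ YES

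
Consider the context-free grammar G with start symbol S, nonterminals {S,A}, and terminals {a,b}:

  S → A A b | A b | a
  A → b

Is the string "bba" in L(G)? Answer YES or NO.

Convert to CNF:
  S -> A T0 | A X1 | a
  A -> b
  T0 -> b
  X1 -> A T0

CYK table (by increasing span):
  T[0,0] 'b' = {A,T0}  orig:{A}
  T[1,1] 'b' = {A,T0}  orig:{A}
  T[2,2] 'a' = {S}
  T[0,1] 'bb' = {S,X1}  orig:{S}
  T[1,2] 'ba' = ∅
  T[0,2] 'bba' = ∅

S ∉ T[0,2] ⇒ NO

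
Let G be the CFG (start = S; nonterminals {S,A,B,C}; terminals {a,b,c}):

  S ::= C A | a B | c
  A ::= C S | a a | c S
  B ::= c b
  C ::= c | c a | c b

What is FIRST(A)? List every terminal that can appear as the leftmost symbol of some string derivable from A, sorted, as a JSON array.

Compute FIRST by fixpoint:
round 1:
  A via A→a a: +{a}
  A via A→c S: +{c}
  B via B→c b: +{c}
  C via C→c: +{c}
  S via S→C A: +{c}
  S via S→a B: +{a}
  FIRST(S)={a,c}  FIRST(A)={a,c}  FIRST(B)={c}  FIRST(C)={c}
round 2: (no change)
  FIRST(S)={a,c}  FIRST(A)={a,c}  FIRST(B)={c}  FIRST(C)={c}

FIRST(A) = ["a", "c"]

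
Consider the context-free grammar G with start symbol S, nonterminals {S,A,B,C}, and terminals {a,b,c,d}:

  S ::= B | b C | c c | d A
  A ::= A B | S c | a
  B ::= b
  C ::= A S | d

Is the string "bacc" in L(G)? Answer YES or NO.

Convert to CNF:
  S -> T0 T0 | T1 C | T2 A | b
  A -> A B | S T0 | a
  B -> b
  C -> A S | d
  T0 -> c
  T1 -> b
  T2 -> d

CYK fill:
  [0..0]={B,S,T1}  "b"  orig:{B,S}
  [1..1]={A}  "a"
  [2..2]={T0}  "c"  orig:{}
  [3..3]={T0}  "c"  orig:{}
  [0..1]=∅  "ba"
  [1..2]=∅  "ac"
  [2..3]={S}  "cc"
  [0..2]=∅  "bac"
  [1..3]={C}  "acc"
  [0..3]={S}  "bacc"

S ∈ T[0,3] ⇒ YES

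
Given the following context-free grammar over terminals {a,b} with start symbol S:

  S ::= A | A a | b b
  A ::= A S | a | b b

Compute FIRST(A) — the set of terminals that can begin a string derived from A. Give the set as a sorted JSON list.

FIRST sets, iterate to fixpoint:
pass 1:
  A via A→a: +{a}
  A via A→b b: +{b}
  S via S→A: +{a,b}
  FIRST[S]={a,b}  FIRST[A]={a,b}
pass 2: (stable)
  FIRST[S]={a,b}  FIRST[A]={a,b}

FIRST(A) = ["a", "b"]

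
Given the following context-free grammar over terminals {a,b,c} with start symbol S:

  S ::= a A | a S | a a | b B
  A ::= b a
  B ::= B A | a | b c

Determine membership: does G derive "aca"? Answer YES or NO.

CNF form of G:
  S -> T0 B | T1 A | T1 S | T1 T1
  A -> T0 T1
  B -> B A | T0 T2 | a
  T0 -> b
  T1 -> a
  T2 -> c

Fill CYK table bottom-up:
  T[0,0] 'a' = {B,T1}  orig:{B}
  T[1,1] 'c' = {T2}  orig:{}
  T[2,2] 'a' = {B,T1}  orig:{B}
  T[0,1] 'ac' = ∅
  T[1,2] 'ca' = ∅
  T[0,2] 'aca' = ∅

S ∉ T[0,2] ⇒ NO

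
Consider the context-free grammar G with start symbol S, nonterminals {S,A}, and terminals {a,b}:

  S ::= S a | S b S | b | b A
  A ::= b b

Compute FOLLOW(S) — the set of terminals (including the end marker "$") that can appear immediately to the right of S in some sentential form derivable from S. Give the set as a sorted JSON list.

FIRST sets, iterate to fixpoint:
pass 1:
  A via A→b b: +{b}
  S via S→b: +{b}
  FIRST[S]={b}  FIRST[A]={b}
pass 2: (no change)
  FIRST[S]={b}  FIRST[A]={b}

Compute FOLLOW by fixpoint:
FOLLOW(S) := {$}
round 1:
  S→S a: FOLLOW(S) ⊇ FIRST(a) = {a}; new: +{a}
  S→S b S: FOLLOW(S) ⊇ FIRST(b) = {b}; new: +{b}
  S→b A: FOLLOW(A) ⊇ FOLLOW(S) ⊇ {$,a,b}; new: +{$,a,b}
  S: {$,a,b}  A: {$,a,b}
round 2: (no change)
  S: {$,a,b}  A: {$,a,b}

FOLLOW(S) = ["$", "a", "b"]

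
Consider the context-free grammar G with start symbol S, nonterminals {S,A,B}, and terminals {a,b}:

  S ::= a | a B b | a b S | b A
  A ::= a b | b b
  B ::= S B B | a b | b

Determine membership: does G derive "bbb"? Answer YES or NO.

CNF form of G:
  S -> T0 X3 | T0 X4 | T1 A | a
  A -> T0 T1 | T1 T1
  B -> S X2 | T0 T1 | b
  T0 -> a
  T1 -> b
  X2 -> B B
  X3 -> B T1
  X4 -> T1 S

Fill CYK table bottom-up:
  [0..0]={B,T1}  "b"  orig:{B}
  [1..1]={B,T1}  "b"  orig:{B}
  [2..2]={B,T1}  "b"  orig:{B}
  [0..1]={A,X2,X3}  "bb"  orig:{A}
  [1..2]={A,X2,X3}  "bb"  orig:{A}
  [0..2]={S}  "bbb"

S ∈ T[0,2] ⇒ YES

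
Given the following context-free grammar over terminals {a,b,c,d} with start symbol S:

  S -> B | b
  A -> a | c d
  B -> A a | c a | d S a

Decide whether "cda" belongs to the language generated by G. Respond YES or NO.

CNF form of G:
  S -> A T2 | T0 T2 | T1 X4 | b
  A -> T0 T1 | a
  B -> A T2 | T0 T2 | T1 X3
  T0 -> c
  T1 -> d
  T2 -> a
  X3 -> S T2
  X4 -> S T2

Fill CYK table bottom-up:
  cell(0,0) c: {T0}  orig:{}
  cell(1,1) d: {T1}  orig:{}
  cell(2,2) a: {A,T2}  orig:{A}
  cell(0,1) cd: {A}
  cell(1,2) da: ∅
  cell(0,2) cda: {B,S}

S ∈ T[0,2] ⇒ YES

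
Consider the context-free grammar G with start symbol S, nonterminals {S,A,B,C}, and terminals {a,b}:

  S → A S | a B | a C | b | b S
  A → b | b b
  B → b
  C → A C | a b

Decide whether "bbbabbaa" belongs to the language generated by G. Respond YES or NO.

Convert to CNF:
  S -> A S | T0 S | T1 B | T1 C | b
  A -> T0 T0 | b
  B -> b
  C -> A C | T1 T0
  T0 -> b
  T1 -> a

CYK table (by increasing span):
  cell(0,0) b: {A,B,S,T0}  orig:{A,B,S}
  cell(1,1) b: {A,B,S,T0}  orig:{A,B,S}
  cell(2,2) b: {A,B,S,T0}  orig:{A,B,S}
  cell(3,3) a: {T1}  orig:{}
  cell(4,4) b: {A,B,S,T0}  orig:{A,B,S}
  cell(5,5) b: {A,B,S,T0}  orig:{A,B,S}
  cell(6,6) a: {T1}  orig:{}
  cell(7,7) a: {T1}  orig:{}
  cell(0,1) bb: {A,S}
  cell(1,2) bb: {A,S}
  cell(2,3) ba: ∅
  cell(3,4) ab: {C,S}
  cell(4,5) bb: {A,S}
  cell(5,6) ba: ∅
  cell(6,7) aa: ∅
  cell(0,2) bbb: {S}
  cell(1,3) bba: ∅
  cell(2,4) bab: {C,S}
  cell(3,5) abb: ∅
  cell(4,6) bba: ∅
  cell(5,7) baa: ∅
  cell(0,3) bbba: ∅
  cell(1,4) bbab: {C,S}
  cell(2,5) babb: ∅
  cell(3,6) abba: ∅
  cell(4,7) bbaa: ∅
  cell(0,4) bbbab: {C,S}
  cell(1,5) bbabb: ∅
  cell(2,6) babba: ∅
  cell(3,7) abbaa: ∅
  cell(0,5) bbbabb: ∅
  cell(1,6) bbabba: ∅
  cell(2,7) babbaa: ∅
  cell(0,6) bbbabba: ∅
  cell(1,7) bbabbaa: ∅
  cell(0,7) bbbabbaa: ∅

S ∉ T[0,7] ⇒ NO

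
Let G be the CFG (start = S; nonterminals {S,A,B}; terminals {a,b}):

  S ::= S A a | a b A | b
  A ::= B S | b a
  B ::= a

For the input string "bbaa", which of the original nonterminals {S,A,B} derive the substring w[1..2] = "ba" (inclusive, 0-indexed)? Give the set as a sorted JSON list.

CNF form of G:
  S -> S X2 | T1 X3 | b
  A -> B S | T0 T1
  B -> a
  T0 -> b
  T1 -> a
  X2 -> A T1
  X3 -> T0 A

Fill CYK table bottom-up (cells [i..j] with 1 ≤ i ≤ j ≤ 2 only):
  cell(1,1) b: {S,T0}  orig:{S}
  cell(2,2) a: {B,T1}  orig:{B}
  cell(1,2) ba: {A}

Original NTs in T[1,2] deriving "ba": ["A"]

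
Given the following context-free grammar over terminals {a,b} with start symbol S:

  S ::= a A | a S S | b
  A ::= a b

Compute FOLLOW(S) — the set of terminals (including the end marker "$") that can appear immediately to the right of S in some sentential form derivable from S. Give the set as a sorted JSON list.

FIRST sets, iterate to fixpoint:
pass 1:
  A via A→a b: +{a}
  S via S→a A: +{a}
  S via S→b: +{b}
  S: {a,b}  A: {a}
pass 2: (no change)
  S: {a,b}  A: {a}

FOLLOW iteration:
seed FOLLOW(S) with $
round 1:
  S→a A: FOLLOW(A) ⊇ FOLLOW(S) ⊇ {$}; new: +{$}
  S→a S S: FOLLOW(S) ⊇ FIRST(S) = {a,b}; new: +{a,b}
  FOLLOW[S]={$,a,b}  FOLLOW[A]={$}
round 2:
  S→a A: FOLLOW(A) ⊇ FOLLOW(S) ⊇ {$,a,b}; new: +{a,b}
  FOLLOW[S]={$,a,b}  FOLLOW[A]={$,a,b}
round 3: (no change)
  FOLLOW[S]={$,a,b}  FOLLOW[A]={$,a,b}

FOLLOW(S) = ["$", "a", "b"]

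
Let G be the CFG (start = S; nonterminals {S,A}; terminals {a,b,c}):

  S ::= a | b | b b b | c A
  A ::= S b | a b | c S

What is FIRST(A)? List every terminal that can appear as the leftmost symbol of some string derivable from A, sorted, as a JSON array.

FIRST iteration:
round 1:
  A via A→a b: +{a}
  A via A→c S: +{c}
  S via S→a: +{a}
  S via S→b: +{b}
  S via S→c A: +{c}
  S: {a,b,c}  A: {a,c}
round 2:
  A via A→S b: +{b}
  S: {a,b,c}  A: {a,b,c}
round 3: — fixpoint
  S: {a,b,c}  A: {a,b,c}

FIRST(A) = ["a", "b", "c"]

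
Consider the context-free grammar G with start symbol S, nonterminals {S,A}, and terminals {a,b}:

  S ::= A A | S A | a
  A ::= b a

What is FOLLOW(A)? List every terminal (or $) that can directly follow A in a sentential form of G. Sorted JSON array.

FIRST iteration:
[1]
  A via A→b a: +{b}
  S via S→A A: +{b}
  S via S→a: +{a}
  FIRST(S)={a,b}  FIRST(A)={b}
[2] done
  FIRST(S)={a,b}  FIRST(A)={b}

FOLLOW iteration:
initialize: $ ∈ FOLLOW(S)
[1]
  S→A A: FOLLOW(A) ⊇ FIRST(A) = {b}; new: +{b}
  S→A A: FOLLOW(A) ⊇ FOLLOW(S) ⊇ {$}; new: +{$}
  S→S A: FOLLOW(S) ⊇ FIRST(A) = {b}; new: +{b}
  S: {$,b}  A: {$,b}
[2] done
  S: {$,b}  A: {$,b}

FOLLOW(A) = ["$", "b"]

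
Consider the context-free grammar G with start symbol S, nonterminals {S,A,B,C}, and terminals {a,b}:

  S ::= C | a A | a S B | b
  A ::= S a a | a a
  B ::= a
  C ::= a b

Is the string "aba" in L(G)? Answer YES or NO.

CNF form of G:
  S -> T0 A | T0 T1 | T0 X3 | b
  A -> S X2 | T0 T0
  B -> a
  C -> T0 T1
  T0 -> a
  T1 -> b
  X2 -> T0 T0
  X3 -> S B

Fill CYK table bottom-up:
  cell(0,0) a: {B,T0}  orig:{B}
  cell(1,1) b: {S,T1}  orig:{S}
  cell(2,2) a: {B,T0}  orig:{B}
  cell(0,1) ab: {C,S}
  cell(1,2) ba: {X3}  orig:{}
  cell(0,2) aba: {S,X3}  orig:{S}

S ∈ T[0,2] ⇒ YES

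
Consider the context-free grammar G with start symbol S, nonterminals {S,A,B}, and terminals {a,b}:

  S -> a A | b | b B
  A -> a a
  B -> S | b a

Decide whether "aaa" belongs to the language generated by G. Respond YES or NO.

Convert to CNF:
  S -> T0 A | T1 B | b
  A -> T0 T0
  B -> T0 A | T1 B | T1 T0 | b
  T0 -> a
  T1 -> b

CYK fill:
  [0..0]={T0}  "a"  orig:{}
  [1..1]={T0}  "a"  orig:{}
  [2..2]={T0}  "a"  orig:{}
  [0..1]={A}  "aa"
  [1..2]={A}  "aa"
  [0..2]={B,S}  "aaa"

S ∈ T[0,2] ⇒ YES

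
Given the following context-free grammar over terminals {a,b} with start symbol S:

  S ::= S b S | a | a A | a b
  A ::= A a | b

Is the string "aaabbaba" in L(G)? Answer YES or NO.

CNF form of G:
  S -> S X2 | T0 A | T0 T1 | a
  A -> A T0 | b
  T0 -> a
  T1 -> b
  X2 -> T1 S

CYK table (by increasing span):
  T[0,0] 'a' = {S,T0}  orig:{S}
  T[1,1] 'a' = {S,T0}  orig:{S}
  T[2,2] 'a' = {S,T0}  orig:{S}
  T[3,3] 'b' = {A,T1}  orig:{A}
  T[4,4] 'b' = {A,T1}  orig:{A}
  T[5,5] 'a' = {S,T0}  orig:{S}
  T[6,6] 'b' = {A,T1}  orig:{A}
  T[7,7] 'a' = {S,T0}  orig:{S}
  T[0,1] 'aa' = ∅
  T[1,2] 'aa' = ∅
  T[2,3] 'ab' = {S}
  T[3,4] 'bb' = ∅
  T[4,5] 'ba' = {A,X2}  orig:{A}
  T[5,6] 'ab' = {S}
  T[6,7] 'ba' = {A,X2}  orig:{A}
  T[0,2] 'aaa' = ∅
  T[1,3] 'aab' = ∅
  T[2,4] 'abb' = ∅
  T[3,5] 'bba' = ∅
  T[4,6] 'bab' = {X2}  orig:{}
  T[5,7] 'aba' = {S}
  T[0,3] 'aaab' = ∅
  T[1,4] 'aabb' = ∅
  T[2,5] 'abba' = {S}
  T[3,6] 'bbab' = ∅
  T[4,7] 'baba' = {X2}  orig:{}
  T[0,4] 'aaabb' = ∅
  T[1,5] 'aabba' = ∅
  T[2,6] 'abbab' = {S}
  T[3,7] 'bbaba' = ∅
  T[0,5] 'aaabba' = ∅
  T[1,6] 'aabbab' = ∅
  T[2,7] 'abbaba' = {S}
  T[0,6] 'aaabbab' = ∅
  T[1,7] 'aabbaba' = ∅
  T[0,7] 'aaabbaba' = ∅

S ∉ T[0,7] ⇒ NO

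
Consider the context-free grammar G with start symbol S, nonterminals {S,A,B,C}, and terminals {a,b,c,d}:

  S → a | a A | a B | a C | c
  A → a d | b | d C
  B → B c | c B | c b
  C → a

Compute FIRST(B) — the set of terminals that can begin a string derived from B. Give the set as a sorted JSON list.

FIRST sets, iterate to fixpoint:
[1]
  A via A→a d: +{a}
  A via A→b: +{b}
  A via A→d C: +{d}
  B via B→c B: +{c}
  C via C→a: +{a}
  S via S→a: +{a}
  S via S→c: +{c}
  FIRST[S]={a,c}  FIRST[A]={a,b,d}  FIRST[B]={c}  FIRST[C]={a}
[2] (no change)
  FIRST[S]={a,c}  FIRST[A]={a,b,d}  FIRST[B]={c}  FIRST[C]={a}

FIRST(B) = ["c"]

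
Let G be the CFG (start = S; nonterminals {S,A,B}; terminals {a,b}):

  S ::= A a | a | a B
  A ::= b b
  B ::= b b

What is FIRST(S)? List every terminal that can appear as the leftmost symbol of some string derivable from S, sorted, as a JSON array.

Compute FIRST by fixpoint:
iter 1:
  A via A→b b: +{b}
  B via B→b b: +{b}
  S via S→A a: +{b}
  S via S→a: +{a}
  FIRST(S)={a,b}  FIRST(A)={b}  FIRST(B)={b}
iter 2: (stable)
  FIRST(S)={a,b}  FIRST(A)={b}  FIRST(B)={b}

FIRST(S) = ["a", "b"]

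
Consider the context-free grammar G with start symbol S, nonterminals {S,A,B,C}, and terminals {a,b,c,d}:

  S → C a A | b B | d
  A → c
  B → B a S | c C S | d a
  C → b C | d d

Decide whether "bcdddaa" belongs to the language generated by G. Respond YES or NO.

Convert to CNF:
  S -> C X6 | T3 B | d
  A -> c
  B -> B X4 | T1 X5 | T2 T0
  C -> T2 T2 | T3 C
  T0 -> a
  T1 -> c
  T2 -> d
  T3 -> b
  X4 -> T0 S
  X5 -> C S
  X6 -> T0 A

CYK table (by increasing span):
  cell(0,0) b: {T3}  orig:{}
  cell(1,1) c: {A,T1}  orig:{A}
  cell(2,2) d: {S,T2}  orig:{S}
  cell(3,3) d: {S,T2}  orig:{S}
  cell(4,4) d: {S,T2}  orig:{S}
  cell(5,5) a: {T0}  orig:{}
  cell(6,6) a: {T0}  orig:{}
  cell(0,1) bc: ∅
  cell(1,2) cd: ∅
  cell(2,3) dd: {C}
  cell(3,4) dd: {C}
  cell(4,5) da: {B}
  cell(5,6) aa: ∅
  cell(0,2) bcd: ∅
  cell(1,3) cdd: ∅
  cell(2,4) ddd: {X5}  orig:{}
  cell(3,5) dda: ∅
  cell(4,6) daa: ∅
  cell(0,3) bcdd: ∅
  cell(1,4) cddd: {B}
  cell(2,5) ddda: ∅
  cell(3,6) ddaa: ∅
  cell(0,4) bcddd: {S}
  cell(1,5) cddda: ∅
  cell(2,6) dddaa: ∅
  cell(0,5) bcddda: ∅
  cell(1,6) cdddaa: ∅
  cell(0,6) bcdddaa: ∅

S ∉ T[0,6] ⇒ NO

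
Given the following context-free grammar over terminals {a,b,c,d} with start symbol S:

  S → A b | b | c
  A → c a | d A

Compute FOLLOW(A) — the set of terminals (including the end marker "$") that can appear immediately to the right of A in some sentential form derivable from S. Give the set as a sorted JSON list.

Compute FIRST by fixpoint:
pass 1:
  A via A→c a: +{c}
  A via A→d A: +{d}
  S via S→A b: +{c,d}
  S via S→b: +{b}
  S: {b,c,d}  A: {c,d}
pass 2: (no change)
  S: {b,c,d}  A: {c,d}

Compute FOLLOW by fixpoint:
seed FOLLOW(S) with $
pass 1:
  S→A b: FOLLOW(A) ⊇ FIRST(b) = {b}; new: +{b}
  FOLLOW[S]={$}  FOLLOW[A]={b}
pass 2: (no change)
  FOLLOW[S]={$}  FOLLOW[A]={b}

FOLLOW(A) = ["b"]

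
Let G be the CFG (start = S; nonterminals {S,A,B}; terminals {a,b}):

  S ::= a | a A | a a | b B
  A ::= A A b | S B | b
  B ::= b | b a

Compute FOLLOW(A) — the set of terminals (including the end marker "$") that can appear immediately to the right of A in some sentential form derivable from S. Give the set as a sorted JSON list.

FIRST iteration:
iter 1:
  A via A→b: +{b}
  B via B→b: +{b}
  S via S→a: +{a}
  S via S→b B: +{b}
  FIRST[S]={a,b}  FIRST[A]={b}  FIRST[B]={b}
iter 2:
  A via A→S B: +{a}
  FIRST[S]={a,b}  FIRST[A]={a,b}  FIRST[B]={b}
iter 3: — fixpoint
  FIRST[S]={a,b}  FIRST[A]={a,b}  FIRST[B]={b}

FOLLOW sets:
FOLLOW(S) := {$}
[1]
  A→A A b: FOLLOW(A) ⊇ FIRST(A) = {a,b}; new: +{a,b}
  A→S B: FOLLOW(S) ⊇ FIRST(B) = {b}; new: +{b}
  A→S B: FOLLOW(B) ⊇ FOLLOW(A) ⊇ {a,b}; new: +{a,b}
  S→a A: FOLLOW(A) ⊇ FOLLOW(S) ⊇ {$,b}; new: +{$}
  S→b B: FOLLOW(B) ⊇ FOLLOW(S) ⊇ {$,b}; new: +{$}
  FOLLOW(S)={$,b}  FOLLOW(A)={$,a,b}  FOLLOW(B)={$,a,b}
[2] (no change)
  FOLLOW(S)={$,b}  FOLLOW(A)={$,a,b}  FOLLOW(B)={$,a,b}

FOLLOW(A) = ["$", "a", "b"]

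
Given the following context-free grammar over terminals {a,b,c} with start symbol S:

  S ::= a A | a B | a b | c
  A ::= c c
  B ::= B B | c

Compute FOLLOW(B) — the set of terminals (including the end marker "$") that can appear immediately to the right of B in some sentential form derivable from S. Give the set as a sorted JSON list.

Compute FIRST by fixpoint:
[1]
  A via A→c c: +{c}
  B via B→c: +{c}
  S via S→a A: +{a}
  S via S→c: +{c}
  FIRST(S)={a,c}  FIRST(A)={c}  FIRST(B)={c}
[2] (stable)
  FIRST(S)={a,c}  FIRST(A)={c}  FIRST(B)={c}

FOLLOW iteration:
initialize: $ ∈ FOLLOW(S)
pass 1:
  B→B B: FOLLOW(B) ⊇ FIRST(B) = {c}; new: +{c}
  S→a A: FOLLOW(A) ⊇ FOLLOW(S) ⊇ {$}; new: +{$}
  S→a B: FOLLOW(B) ⊇ FOLLOW(S) ⊇ {$}; new: +{$}
  FOLLOW[S]={$}  FOLLOW[A]={$}  FOLLOW[B]={$,c}
pass 2: (no change)
  FOLLOW[S]={$}  FOLLOW[A]={$}  FOLLOW[B]={$,c}

FOLLOW(B) = ["$", "c"]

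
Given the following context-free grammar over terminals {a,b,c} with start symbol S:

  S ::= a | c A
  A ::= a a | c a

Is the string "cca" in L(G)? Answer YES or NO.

Convert to CNF:
  S -> T1 A | a
  A -> T0 T0 | T1 T0
  T0 -> a
  T1 -> c

CYK table (by increasing span):
  [0..0]={T1}  "c"  orig:{}
  [1..1]={T1}  "c"  orig:{}
  [2..2]={S,T0}  "a"  orig:{S}
  [0..1]=∅  "cc"
  [1..2]={A}  "ca"
  [0..2]={S}  "cca"

S ∈ T[0,2] ⇒ YES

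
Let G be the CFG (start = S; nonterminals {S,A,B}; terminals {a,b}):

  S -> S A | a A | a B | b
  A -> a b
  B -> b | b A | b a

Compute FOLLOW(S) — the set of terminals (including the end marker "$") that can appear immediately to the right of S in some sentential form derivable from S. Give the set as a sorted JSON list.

FIRST sets, iterate to fixpoint:
pass 1:
  A via A→a b: +{a}
  B via B→b: +{b}
  S via S→a A: +{a}
  S via S→b: +{b}
  S: {a,b}  A: {a}  B: {b}
pass 2: done
  S: {a,b}  A: {a}  B: {b}

FOLLOW sets:
seed FOLLOW(S) with $
round 1:
  S→S A: FOLLOW(S) ⊇ FIRST(A) = {a}; new: +{a}
  S→S A: FOLLOW(A) ⊇ FOLLOW(S) ⊇ {$,a}; new: +{$,a}
  S→a B: FOLLOW(B) ⊇ FOLLOW(S) ⊇ {$,a}; new: +{$,a}
  S: {$,a}  A: {$,a}  B: {$,a}
round 2: done
  S: {$,a}  A: {$,a}  B: {$,a}

FOLLOW(S) = ["$", "a"]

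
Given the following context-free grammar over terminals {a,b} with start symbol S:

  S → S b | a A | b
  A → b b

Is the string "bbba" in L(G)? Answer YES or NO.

CNF form of G:
  S -> S T0 | T1 A | b
  A -> T0 T0
  T0 -> b
  T1 -> a

Fill CYK table bottom-up:
  T[0,0] 'b' = {S,T0}  orig:{S}
  T[1,1] 'b' = {S,T0}  orig:{S}
  T[2,2] 'b' = {S,T0}  orig:{S}
  T[3,3] 'a' = {T1}  orig:{}
  T[0,1] 'bb' = {A,S}
  T[1,2] 'bb' = {A,S}
  T[2,3] 'ba' = ∅
  T[0,2] 'bbb' = {S}
  T[1,3] 'bba' = ∅
  T[0,3] 'bbba' = ∅

S ∉ T[0,3] ⇒ NO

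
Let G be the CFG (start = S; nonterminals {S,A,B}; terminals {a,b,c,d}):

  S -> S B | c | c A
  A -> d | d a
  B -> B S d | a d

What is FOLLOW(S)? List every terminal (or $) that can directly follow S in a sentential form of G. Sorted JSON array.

FIRST iteration:
iter 1:
  A via A→d: +{d}
  B via B→a d: +{a}
  S via S→c: +{c}
  FIRST(S)={c}  FIRST(A)={d}  FIRST(B)={a}
iter 2: (no change)
  FIRST(S)={c}  FIRST(A)={d}  FIRST(B)={a}

FOLLOW sets:
seed FOLLOW(S) with $
iter 1:
  B→B S d: FOLLOW(B) ⊇ FIRST(S) = {c}; new: +{c}
  B→B S d: FOLLOW(S) ⊇ FIRST(d) = {d}; new: +{d}
  S→S B: FOLLOW(S) ⊇ FIRST(B) = {a}; new: +{a}
  S→S B: FOLLOW(B) ⊇ FOLLOW(S) ⊇ {$,a,d}; new: +{$,a,d}
  S→c A: FOLLOW(A) ⊇ FOLLOW(S) ⊇ {$,a,d}; new: +{$,a,d}
  FOLLOW[S]={$,a,d}  FOLLOW[A]={$,a,d}  FOLLOW[B]={$,a,c,d}
iter 2: done
  FOLLOW[S]={$,a,d}  FOLLOW[A]={$,a,d}  FOLLOW[B]={$,a,c,d}

FOLLOW(S) = ["$", "a", "d"]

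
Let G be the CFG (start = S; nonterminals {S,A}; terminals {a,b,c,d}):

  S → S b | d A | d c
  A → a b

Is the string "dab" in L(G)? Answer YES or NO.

Convert to CNF:
  S -> S T1 | T2 A | T2 T3
  A -> T0 T1
  T0 -> a
  T1 -> b
  T2 -> d
  T3 -> c

Fill CYK table bottom-up:
  cell(0,0) d: {T2}  orig:{}
  cell(1,1) a: {T0}  orig:{}
  cell(2,2) b: {T1}  orig:{}
  cell(0,1) da: ∅
  cell(1,2) ab: {A}
  cell(0,2) dab: {S}

S ∈ T[0,2] ⇒ YES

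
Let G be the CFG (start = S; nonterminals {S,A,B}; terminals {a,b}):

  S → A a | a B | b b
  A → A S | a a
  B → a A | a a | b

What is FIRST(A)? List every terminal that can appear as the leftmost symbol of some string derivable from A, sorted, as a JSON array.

FIRST iteration:
pass 1:
  A via A→a a: +{a}
  B via B→a A: +{a}
  B via B→b: +{b}
  S via S→A a: +{a}
  S via S→b b: +{b}
  S: {a,b}  A: {a}  B: {a,b}
pass 2: done
  S: {a,b}  A: {a}  B: {a,b}

FIRST(A) = ["a"]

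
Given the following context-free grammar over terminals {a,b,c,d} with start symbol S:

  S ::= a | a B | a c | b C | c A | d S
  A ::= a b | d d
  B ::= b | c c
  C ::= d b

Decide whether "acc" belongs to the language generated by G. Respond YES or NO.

Convert to CNF:
  S -> T0 B | T0 T3 | T1 C | T2 S | T3 A | a
  A -> T0 T1 | T2 T2
  B -> T3 T3 | b
  C -> T2 T1
  T0 -> a
  T1 -> b
  T2 -> d
  T3 -> c

CYK table (by increasing span):
  cell(0,0) a: {S,T0}  orig:{S}
  cell(1,1) c: {T3}  orig:{}
  cell(2,2) c: {T3}  orig:{}
  cell(0,1) ac: {S}
  cell(1,2) cc: {B}
  cell(0,2) acc: {S}

S ∈ T[0,2] ⇒ YES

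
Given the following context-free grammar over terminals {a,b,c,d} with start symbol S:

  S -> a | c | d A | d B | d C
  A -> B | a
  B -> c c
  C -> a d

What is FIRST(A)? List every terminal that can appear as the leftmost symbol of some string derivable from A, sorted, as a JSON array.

Compute FIRST by fixpoint:
[1]
  A via A→a: +{a}
  B via B→c c: +{c}
  C via C→a d: +{a}
  S via S→a: +{a}
  S via S→c: +{c}
  S via S→d A: +{d}
  FIRST(S)={a,c,d}  FIRST(A)={a}  FIRST(B)={c}  FIRST(C)={a}
[2]
  A via A→B: +{c}
  FIRST(S)={a,c,d}  FIRST(A)={a,c}  FIRST(B)={c}  FIRST(C)={a}
[3] — fixpoint
  FIRST(S)={a,c,d}  FIRST(A)={a,c}  FIRST(B)={c}  FIRST(C)={a}

FIRST(A) = ["a", "c"]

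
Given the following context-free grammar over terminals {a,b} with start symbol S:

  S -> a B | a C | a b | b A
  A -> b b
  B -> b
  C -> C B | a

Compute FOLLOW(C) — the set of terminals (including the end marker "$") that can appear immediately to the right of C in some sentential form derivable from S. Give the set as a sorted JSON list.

Compute FIRST by fixpoint:
round 1:
  A via A→b b: +{b}
  B via B→b: +{b}
  C via C→a: +{a}
  S via S→a B: +{a}
  S via S→b A: +{b}
  FIRST(S)={a,b}  FIRST(A)={b}  FIRST(B)={b}  FIRST(C)={a}
round 2: — fixpoint
  FIRST(S)={a,b}  FIRST(A)={b}  FIRST(B)={b}  FIRST(C)={a}

Compute FOLLOW by fixpoint:
seed FOLLOW(S) with $
iter 1:
  C→C B: FOLLOW(C) ⊇ FIRST(B) = {b}; new: +{b}
  C→C B: FOLLOW(B) ⊇ FOLLOW(C) ⊇ {b}; new: +{b}
  S→a B: FOLLOW(B) ⊇ FOLLOW(S) ⊇ {$}; new: +{$}
  S→a C: FOLLOW(C) ⊇ FOLLOW(S) ⊇ {$}; new: +{$}
  S→b A: FOLLOW(A) ⊇ FOLLOW(S) ⊇ {$}; new: +{$}
  S: {$}  A: {$}  B: {$,b}  C: {$,b}
iter 2: (stable)
  S: {$}  A: {$}  B: {$,b}  C: {$,b}

FOLLOW(C) = ["$", "b"]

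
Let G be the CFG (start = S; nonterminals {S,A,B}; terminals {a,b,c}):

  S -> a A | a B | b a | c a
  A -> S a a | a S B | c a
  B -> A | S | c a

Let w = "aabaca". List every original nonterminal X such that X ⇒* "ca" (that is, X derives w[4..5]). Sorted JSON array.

Convert to CNF:
  S -> T0 A | T0 B | T1 T0 | T2 T0
  A -> S X3 | T0 X4 | T1 T0
  B -> S X5 | T0 A | T0 B | T0 X6 | T1 T0 | T2 T0
  T0 -> a
  T1 -> c
  T2 -> b
  X3 -> T0 T0
  X4 -> S B
  X5 -> T0 T0
  X6 -> S B

CYK table (by increasing span) — only the sub-triangle for w[4..5]:
  cell(4,4) c: {T1}  orig:{}
  cell(5,5) a: {T0}  orig:{}
  cell(4,5) ca: {A,B,S}

Original NTs in T[4,5] deriving "ca": ["A", "B", "S"]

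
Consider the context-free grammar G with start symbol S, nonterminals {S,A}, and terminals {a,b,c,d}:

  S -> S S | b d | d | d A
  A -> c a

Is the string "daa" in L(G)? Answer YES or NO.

CNF form of G:
  S -> S S | T2 T3 | T3 A | d
  A -> T0 T1
  T0 -> c
  T1 -> a
  T2 -> b
  T3 -> d

Fill CYK table bottom-up:
  [0..0]={S,T3}  "d"  orig:{S}
  [1..1]={T1}  "a"  orig:{}
  [2..2]={T1}  "a"  orig:{}
  [0..1]=∅  "da"
  [1..2]=∅  "aa"
  [0..2]=∅  "daa"

S ∉ T[0,2] ⇒ NO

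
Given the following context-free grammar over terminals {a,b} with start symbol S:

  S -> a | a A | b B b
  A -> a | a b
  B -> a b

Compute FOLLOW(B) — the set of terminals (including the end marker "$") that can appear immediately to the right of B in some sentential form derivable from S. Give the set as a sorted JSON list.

Compute FIRST by fixpoint:
iter 1:
  A via A→a: +{a}
  B via B→a b: +{a}
  S via S→a: +{a}
  S via S→b B b: +{b}
  FIRST(S)={a,b}  FIRST(A)={a}  FIRST(B)={a}
iter 2: (no change)
  FIRST(S)={a,b}  FIRST(A)={a}  FIRST(B)={a}

Compute FOLLOW by fixpoint:
FOLLOW(S) := {$}
iter 1:
  S→a A: FOLLOW(A) ⊇ FOLLOW(S) ⊇ {$}; new: +{$}
  S→b B b: FOLLOW(B) ⊇ FIRST(b) = {b}; new: +{b}
  FOLLOW(S)={$}  FOLLOW(A)={$}  FOLLOW(B)={b}
iter 2: — fixpoint
  FOLLOW(S)={$}  FOLLOW(A)={$}  FOLLOW(B)={b}

FOLLOW(B) = ["b"]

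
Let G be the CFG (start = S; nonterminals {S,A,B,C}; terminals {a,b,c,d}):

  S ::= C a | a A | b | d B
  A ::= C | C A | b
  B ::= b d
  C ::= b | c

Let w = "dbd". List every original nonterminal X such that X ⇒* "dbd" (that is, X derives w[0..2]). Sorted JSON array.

CNF form of G:
  S -> C T2 | T1 B | T2 A | b
  A -> C A | b | c
  B -> T0 T1
  C -> b | c
  T0 -> b
  T1 -> d
  T2 -> a

CYK fill, restricted to cells inside w[0..2]:
  T[0,0] 'd' = {T1}  orig:{}
  T[1,1] 'b' = {A,C,S,T0}  orig:{A,C,S}
  T[2,2] 'd' = {T1}  orig:{}
  T[0,1] 'db' = ∅
  T[1,2] 'bd' = {B}
  T[0,2] 'dbd' = {S}

Original NTs in T[0,2] deriving "dbd": ["S"]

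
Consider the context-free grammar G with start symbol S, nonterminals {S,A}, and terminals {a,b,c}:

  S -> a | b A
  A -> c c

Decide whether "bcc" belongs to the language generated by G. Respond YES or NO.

CNF form of G:
  S -> T1 A | a
  A -> T0 T0
  T0 -> c
  T1 -> b

CYK fill:
  cell(0,0) b: {T1}  orig:{}
  cell(1,1) c: {T0}  orig:{}
  cell(2,2) c: {T0}  orig:{}
  cell(0,1) bc: ∅
  cell(1,2) cc: {A}
  cell(0,2) bcc: {S}

S ∈ T[0,2] ⇒ YES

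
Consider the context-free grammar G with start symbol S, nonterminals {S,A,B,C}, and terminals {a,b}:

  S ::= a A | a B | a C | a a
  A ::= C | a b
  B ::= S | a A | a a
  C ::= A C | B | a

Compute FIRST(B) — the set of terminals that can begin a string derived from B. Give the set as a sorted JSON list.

FIRST iteration:
[1]
  A via A→a b: +{a}
  B via B→a A: +{a}
  C via C→A C: +{a}
  S via S→a A: +{a}
  FIRST[S]={a}  FIRST[A]={a}  FIRST[B]={a}  FIRST[C]={a}
[2] (no change)
  FIRST[S]={a}  FIRST[A]={a}  FIRST[B]={a}  FIRST[C]={a}

FIRST(B) = ["a"]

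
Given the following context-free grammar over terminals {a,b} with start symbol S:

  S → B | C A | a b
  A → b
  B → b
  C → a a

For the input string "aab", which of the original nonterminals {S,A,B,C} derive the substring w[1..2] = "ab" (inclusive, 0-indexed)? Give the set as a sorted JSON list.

CNF form of G:
  S -> C A | T0 T1 | b
  A -> b
  B -> b
  C -> T0 T0
  T0 -> a
  T1 -> b

Fill CYK table bottom-up, restricted to cells inside w[1..2]:
  T[1,1] 'a' = {T0}  orig:{}
  T[2,2] 'b' = {A,B,S,T1}  orig:{A,B,S}
  T[1,2] 'ab' = {S}

Original NTs in T[1,2] deriving "ab": ["S"]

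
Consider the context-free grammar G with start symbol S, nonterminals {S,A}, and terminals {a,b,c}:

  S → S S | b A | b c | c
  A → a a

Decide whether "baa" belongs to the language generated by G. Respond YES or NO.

Convert to CNF:
  S -> S S | T1 A | T1 T2 | c
  A -> T0 T0
  T0 -> a
  T1 -> b
  T2 -> c

CYK table (by increasing span):
  T[0,0] 'b' = {T1}  orig:{}
  T[1,1] 'a' = {T0}  orig:{}
  T[2,2] 'a' = {T0}  orig:{}
  T[0,1] 'ba' = ∅
  T[1,2] 'aa' = {A}
  T[0,2] 'baa' = {S}

S ∈ T[0,2] ⇒ YES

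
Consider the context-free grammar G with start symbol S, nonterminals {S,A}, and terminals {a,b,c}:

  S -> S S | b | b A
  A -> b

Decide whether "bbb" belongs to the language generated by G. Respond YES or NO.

Convert to CNF:
  S -> S S | T0 A | b
  A -> b
  T0 -> b

Fill CYK table bottom-up:
  cell(0,0) b: {A,S,T0}  orig:{A,S}
  cell(1,1) b: {A,S,T0}  orig:{A,S}
  cell(2,2) b: {A,S,T0}  orig:{A,S}
  cell(0,1) bb: {S}
  cell(1,2) bb: {S}
  cell(0,2) bbb: {S}

S ∈ T[0,2] ⇒ YES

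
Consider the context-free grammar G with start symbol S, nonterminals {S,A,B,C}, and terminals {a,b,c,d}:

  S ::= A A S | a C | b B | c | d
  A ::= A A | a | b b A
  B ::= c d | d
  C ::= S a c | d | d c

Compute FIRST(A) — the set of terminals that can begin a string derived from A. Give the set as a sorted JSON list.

FIRST sets, iterate to fixpoint:
iter 1:
  A via A→a: +{a}
  A via A→b b A: +{b}
  B via B→c d: +{c}
  B via B→d: +{d}
  C via C→d: +{d}
  S via S→A A S: +{a,b}
  S via S→c: +{c}
  S via S→d: +{d}
  S: {a,b,c,d}  A: {a,b}  B: {c,d}  C: {d}
iter 2:
  C via C→S a c: +{a,b,c}
  S: {a,b,c,d}  A: {a,b}  B: {c,d}  C: {a,b,c,d}
iter 3: — fixpoint
  S: {a,b,c,d}  A: {a,b}  B: {c,d}  C: {a,b,c,d}

FIRST(A) = ["a", "b"]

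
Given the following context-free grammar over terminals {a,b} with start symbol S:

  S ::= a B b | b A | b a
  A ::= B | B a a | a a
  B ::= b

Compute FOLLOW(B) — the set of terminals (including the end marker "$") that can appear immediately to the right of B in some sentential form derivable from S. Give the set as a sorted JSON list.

FIRST iteration:
pass 1:
  A via A→a a: +{a}
  B via B→b: +{b}
  S via S→a B b: +{a}
  S via S→b A: +{b}
  S: {a,b}  A: {a}  B: {b}
pass 2:
  A via A→B: +{b}
  S: {a,b}  A: {a,b}  B: {b}
pass 3: done
  S: {a,b}  A: {a,b}  B: {b}

Compute FOLLOW by fixpoint:
FOLLOW(S) := {$}
round 1:
  A→B a a: FOLLOW(B) ⊇ FIRST(a) = {a}; new: +{a}
  S→a B b: FOLLOW(B) ⊇ FIRST(b) = {b}; new: +{b}
  S→b A: FOLLOW(A) ⊇ FOLLOW(S) ⊇ {$}; new: +{$}
  FOLLOW[S]={$}  FOLLOW[A]={$}  FOLLOW[B]={a,b}
round 2:
  A→B: FOLLOW(B) ⊇ FOLLOW(A) ⊇ {$}; new: +{$}
  FOLLOW[S]={$}  FOLLOW[A]={$}  FOLLOW[B]={$,a,b}
round 3: (no change)
  FOLLOW[S]={$}  FOLLOW[A]={$}  FOLLOW[B]={$,a,b}

FOLLOW(B) = ["$", "a", "b"]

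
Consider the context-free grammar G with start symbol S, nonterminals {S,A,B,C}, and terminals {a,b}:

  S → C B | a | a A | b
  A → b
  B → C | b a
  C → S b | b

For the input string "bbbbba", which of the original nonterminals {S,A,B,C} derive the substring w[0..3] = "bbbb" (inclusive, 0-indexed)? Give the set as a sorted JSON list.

Convert to CNF:
  S -> C B | T1 A | a | b
  A -> b
  B -> S T0 | T0 T1 | b
  C -> S T0 | b
  T0 -> b
  T1 -> a

CYK fill, restricted to cells inside w[0..3]:
  cell(0,0) b: {A,B,C,S,T0}  orig:{A,B,C,S}
  cell(1,1) b: {A,B,C,S,T0}  orig:{A,B,C,S}
  cell(2,2) b: {A,B,C,S,T0}  orig:{A,B,C,S}
  cell(3,3) b: {A,B,C,S,T0}  orig:{A,B,C,S}
  cell(0,1) bb: {B,C,S}
  cell(1,2) bb: {B,C,S}
  cell(2,3) bb: {B,C,S}
  cell(0,2) bbb: {B,C,S}
  cell(1,3) bbb: {B,C,S}
  cell(0,3) bbbb: {B,C,S}

Original NTs in T[0,3] deriving "bbbb": ["B", "C", "S"]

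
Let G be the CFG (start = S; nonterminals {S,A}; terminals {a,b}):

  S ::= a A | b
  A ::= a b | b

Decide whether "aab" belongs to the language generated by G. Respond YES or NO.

Convert to CNF:
  S -> T0 A | b
  A -> T0 T1 | b
  T0 -> a
  T1 -> b

CYK fill:
  T[0,0] 'a' = {T0}  orig:{}
  T[1,1] 'a' = {T0}  orig:{}
  T[2,2] 'b' = {A,S,T1}  orig:{A,S}
  T[0,1] 'aa' = ∅
  T[1,2] 'ab' = {A,S}
  T[0,2] 'aab' = {S}

S ∈ T[0,2] ⇒ YES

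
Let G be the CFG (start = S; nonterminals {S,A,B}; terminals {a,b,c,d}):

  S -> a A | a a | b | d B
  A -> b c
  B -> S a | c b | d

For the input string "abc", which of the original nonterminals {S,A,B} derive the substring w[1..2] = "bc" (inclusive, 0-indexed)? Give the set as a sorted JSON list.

Convert to CNF:
  S -> T2 A | T2 T2 | T3 B | b
  A -> T0 T1
  B -> S T2 | T1 T0 | d
  T0 -> b
  T1 -> c
  T2 -> a
  T3 -> d

Fill CYK table bottom-up (cells [i..j] with 1 ≤ i ≤ j ≤ 2 only):
  [1..1]={S,T0}  "b"  orig:{S}
  [2..2]={T1}  "c"  orig:{}
  [1..2]={A}  "bc"

Original NTs in T[1,2] deriving "bc": ["A"]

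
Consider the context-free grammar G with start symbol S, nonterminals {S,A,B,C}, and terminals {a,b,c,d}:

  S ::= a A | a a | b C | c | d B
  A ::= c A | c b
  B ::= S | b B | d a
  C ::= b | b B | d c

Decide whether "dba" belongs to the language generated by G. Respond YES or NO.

Convert to CNF:
  S -> T1 C | T2 A | T2 T2 | T3 B | c
  A -> T0 A | T0 T1
  B -> T1 B | T1 C | T2 A | T2 T2 | T3 B | T3 T2 | c
  C -> T1 B | T3 T0 | b
  T0 -> c
  T1 -> b
  T2 -> a
  T3 -> d

CYK table (by increasing span):
  cell(0,0) d: {T3}  orig:{}
  cell(1,1) b: {C,T1}  orig:{C}
  cell(2,2) a: {T2}  orig:{}
  cell(0,1) db: ∅
  cell(1,2) ba: ∅
  cell(0,2) dba: ∅

S ∉ T[0,2] ⇒ NO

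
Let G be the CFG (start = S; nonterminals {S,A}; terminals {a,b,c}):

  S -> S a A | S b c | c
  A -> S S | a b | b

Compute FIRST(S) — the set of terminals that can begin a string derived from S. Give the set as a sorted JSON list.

Compute FIRST by fixpoint:
pass 1:
  A via A→a b: +{a}
  A via A→b: +{b}
  S via S→c: +{c}
  FIRST(S)={c}  FIRST(A)={a,b}
pass 2:
  A via A→S S: +{c}
  FIRST(S)={c}  FIRST(A)={a,b,c}
pass 3: done
  FIRST(S)={c}  FIRST(A)={a,b,c}

FIRST(S) = ["c"]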